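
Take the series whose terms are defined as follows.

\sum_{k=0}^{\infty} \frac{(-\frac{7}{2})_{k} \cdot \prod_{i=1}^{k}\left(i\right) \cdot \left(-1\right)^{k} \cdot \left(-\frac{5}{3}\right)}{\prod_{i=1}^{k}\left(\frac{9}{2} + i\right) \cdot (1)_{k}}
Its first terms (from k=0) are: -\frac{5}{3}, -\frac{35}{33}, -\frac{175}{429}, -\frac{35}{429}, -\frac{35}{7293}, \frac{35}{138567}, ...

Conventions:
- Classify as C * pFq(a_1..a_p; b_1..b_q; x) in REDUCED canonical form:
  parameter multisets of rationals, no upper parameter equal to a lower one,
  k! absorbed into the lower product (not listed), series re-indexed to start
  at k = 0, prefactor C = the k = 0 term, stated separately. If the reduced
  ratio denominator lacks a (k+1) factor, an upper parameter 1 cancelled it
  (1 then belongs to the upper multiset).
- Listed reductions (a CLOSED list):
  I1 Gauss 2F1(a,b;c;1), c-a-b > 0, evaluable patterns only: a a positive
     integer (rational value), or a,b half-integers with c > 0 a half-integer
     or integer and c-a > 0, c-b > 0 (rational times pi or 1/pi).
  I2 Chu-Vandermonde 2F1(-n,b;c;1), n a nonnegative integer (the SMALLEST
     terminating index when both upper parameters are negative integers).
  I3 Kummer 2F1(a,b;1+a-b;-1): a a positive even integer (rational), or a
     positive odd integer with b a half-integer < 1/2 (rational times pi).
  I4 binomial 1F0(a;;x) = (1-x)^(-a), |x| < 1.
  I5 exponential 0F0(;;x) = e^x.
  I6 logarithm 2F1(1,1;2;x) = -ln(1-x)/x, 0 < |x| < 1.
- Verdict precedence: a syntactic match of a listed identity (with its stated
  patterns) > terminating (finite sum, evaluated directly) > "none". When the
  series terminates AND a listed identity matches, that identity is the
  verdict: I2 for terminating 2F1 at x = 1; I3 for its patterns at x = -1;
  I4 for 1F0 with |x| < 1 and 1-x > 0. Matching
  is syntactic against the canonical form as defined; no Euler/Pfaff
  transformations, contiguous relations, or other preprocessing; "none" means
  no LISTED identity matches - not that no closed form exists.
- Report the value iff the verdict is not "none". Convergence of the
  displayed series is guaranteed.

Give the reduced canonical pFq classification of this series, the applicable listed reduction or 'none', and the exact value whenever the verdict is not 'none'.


Key step: from the first term -\frac{5}{3}: the running product (C = -5/3) telescopes to a rising factorial.
Consecutive-term ratio: r(k) = -1 * (k-\frac{7}{2}) (k+1) / [(k+\frac{11}{2}) (k+1)] - rational; roots negated = parameters, x = -1, C = -\frac{5}{3}.

x = -1 here; the reduced form reads 2F1, upper {-\frac{7}{2}, 1}, lower {\frac{11}{2}}, C = -\frac{5}{3}. Verdict: Kummer's theorem (I3) fires (x = -1; c = \frac{11}{2} equals 1+a-b for upper {-\frac{7}{2}, 1}: listed pattern). Sum: \left(-\frac{525}{512}\right) \cdot \pi.


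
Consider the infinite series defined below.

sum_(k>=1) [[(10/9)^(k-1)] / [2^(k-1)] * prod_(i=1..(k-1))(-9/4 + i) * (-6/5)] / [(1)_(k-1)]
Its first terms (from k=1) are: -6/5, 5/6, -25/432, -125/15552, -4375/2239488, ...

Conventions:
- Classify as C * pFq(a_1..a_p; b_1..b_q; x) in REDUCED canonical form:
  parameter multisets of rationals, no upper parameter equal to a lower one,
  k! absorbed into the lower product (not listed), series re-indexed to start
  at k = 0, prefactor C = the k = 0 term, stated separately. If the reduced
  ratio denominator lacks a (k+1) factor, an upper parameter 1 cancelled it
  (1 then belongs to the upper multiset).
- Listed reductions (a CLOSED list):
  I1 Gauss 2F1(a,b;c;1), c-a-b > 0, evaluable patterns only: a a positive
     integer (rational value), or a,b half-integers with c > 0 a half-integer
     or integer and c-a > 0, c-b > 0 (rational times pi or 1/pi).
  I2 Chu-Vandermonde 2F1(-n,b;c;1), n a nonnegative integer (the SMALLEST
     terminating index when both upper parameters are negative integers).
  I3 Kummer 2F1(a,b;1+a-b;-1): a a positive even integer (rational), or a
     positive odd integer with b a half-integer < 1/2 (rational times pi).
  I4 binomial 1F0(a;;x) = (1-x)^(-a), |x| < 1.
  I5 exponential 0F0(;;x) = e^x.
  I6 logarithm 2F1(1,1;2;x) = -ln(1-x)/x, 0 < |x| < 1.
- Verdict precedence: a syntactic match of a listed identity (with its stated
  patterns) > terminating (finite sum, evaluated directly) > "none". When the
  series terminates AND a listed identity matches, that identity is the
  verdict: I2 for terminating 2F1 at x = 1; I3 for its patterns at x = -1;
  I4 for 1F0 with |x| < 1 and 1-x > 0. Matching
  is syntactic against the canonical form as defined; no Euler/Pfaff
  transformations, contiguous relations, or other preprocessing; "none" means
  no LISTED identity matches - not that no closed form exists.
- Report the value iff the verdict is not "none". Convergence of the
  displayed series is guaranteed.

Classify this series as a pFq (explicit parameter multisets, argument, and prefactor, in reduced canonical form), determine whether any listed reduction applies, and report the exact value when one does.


This is -6/5 * 1F0(-5/4; -; 5/9) in reduced canonical form. Verdict: the I4 binomial reduction matches (the 1F0 binomial series: exponent 5/4, x = 5/9). Exact value: (-6/5) * (4/9)^(5/4).

Key observation: from the first term -6/5: the two k-th powers (C = -6/5) combine into one argument.
Consecutive-term ratio: r(k) = (5/9) * (k-5/4) / [(k+1)] - rational; roots negated = parameters, x = (5/9), C = -6/5.


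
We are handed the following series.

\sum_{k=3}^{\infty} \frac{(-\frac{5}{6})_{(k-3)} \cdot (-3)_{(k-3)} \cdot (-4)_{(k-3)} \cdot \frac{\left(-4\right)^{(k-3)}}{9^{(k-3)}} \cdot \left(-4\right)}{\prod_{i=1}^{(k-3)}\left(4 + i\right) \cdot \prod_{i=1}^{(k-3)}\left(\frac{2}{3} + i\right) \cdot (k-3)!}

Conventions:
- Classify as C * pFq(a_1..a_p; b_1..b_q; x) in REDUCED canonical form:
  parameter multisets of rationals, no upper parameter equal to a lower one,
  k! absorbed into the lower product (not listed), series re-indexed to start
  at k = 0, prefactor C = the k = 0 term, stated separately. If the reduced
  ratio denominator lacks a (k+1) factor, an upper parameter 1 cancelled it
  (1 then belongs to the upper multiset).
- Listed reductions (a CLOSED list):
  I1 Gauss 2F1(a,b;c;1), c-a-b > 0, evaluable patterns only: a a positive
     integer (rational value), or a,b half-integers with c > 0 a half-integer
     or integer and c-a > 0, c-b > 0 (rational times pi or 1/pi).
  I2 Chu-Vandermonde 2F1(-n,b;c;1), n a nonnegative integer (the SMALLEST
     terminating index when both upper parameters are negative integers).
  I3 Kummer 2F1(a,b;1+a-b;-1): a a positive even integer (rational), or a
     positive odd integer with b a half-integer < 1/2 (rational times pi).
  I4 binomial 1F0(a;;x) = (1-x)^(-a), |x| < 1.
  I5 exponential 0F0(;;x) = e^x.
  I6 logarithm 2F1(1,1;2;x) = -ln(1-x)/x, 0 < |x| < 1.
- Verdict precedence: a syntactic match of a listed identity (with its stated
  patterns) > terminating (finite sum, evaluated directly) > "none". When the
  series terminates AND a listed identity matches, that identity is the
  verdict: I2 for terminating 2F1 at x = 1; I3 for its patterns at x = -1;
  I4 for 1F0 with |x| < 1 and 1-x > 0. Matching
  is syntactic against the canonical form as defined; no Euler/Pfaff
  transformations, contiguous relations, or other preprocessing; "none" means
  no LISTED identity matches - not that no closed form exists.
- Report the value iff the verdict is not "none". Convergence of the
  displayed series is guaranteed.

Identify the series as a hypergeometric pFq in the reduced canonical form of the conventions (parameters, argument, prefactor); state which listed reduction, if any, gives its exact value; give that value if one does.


Canonical form: C = -4 times 3F2 with upper {-4, -3, -\frac{5}{6}}, lower {\frac{5}{3}, 5}, x = -\frac{4}{9}. Verdict: terminating - the sum ends at index 3 because -3 is a negative integer; exact evaluation follows. Its exact value is -\frac{244744}{40095}.

Key observation: with t_0 = -4, the lower running product (C = -4) is a rising factorial.
Step ratio: r(k) = -\frac{4}{9} * (k-4) (k-3) (k-\frac{5}{6}) / [(k+\frac{5}{3}) (k+5) (k+1)] - rational in k. x = -\frac{4}{9}; t_0 = -4; negate the roots.


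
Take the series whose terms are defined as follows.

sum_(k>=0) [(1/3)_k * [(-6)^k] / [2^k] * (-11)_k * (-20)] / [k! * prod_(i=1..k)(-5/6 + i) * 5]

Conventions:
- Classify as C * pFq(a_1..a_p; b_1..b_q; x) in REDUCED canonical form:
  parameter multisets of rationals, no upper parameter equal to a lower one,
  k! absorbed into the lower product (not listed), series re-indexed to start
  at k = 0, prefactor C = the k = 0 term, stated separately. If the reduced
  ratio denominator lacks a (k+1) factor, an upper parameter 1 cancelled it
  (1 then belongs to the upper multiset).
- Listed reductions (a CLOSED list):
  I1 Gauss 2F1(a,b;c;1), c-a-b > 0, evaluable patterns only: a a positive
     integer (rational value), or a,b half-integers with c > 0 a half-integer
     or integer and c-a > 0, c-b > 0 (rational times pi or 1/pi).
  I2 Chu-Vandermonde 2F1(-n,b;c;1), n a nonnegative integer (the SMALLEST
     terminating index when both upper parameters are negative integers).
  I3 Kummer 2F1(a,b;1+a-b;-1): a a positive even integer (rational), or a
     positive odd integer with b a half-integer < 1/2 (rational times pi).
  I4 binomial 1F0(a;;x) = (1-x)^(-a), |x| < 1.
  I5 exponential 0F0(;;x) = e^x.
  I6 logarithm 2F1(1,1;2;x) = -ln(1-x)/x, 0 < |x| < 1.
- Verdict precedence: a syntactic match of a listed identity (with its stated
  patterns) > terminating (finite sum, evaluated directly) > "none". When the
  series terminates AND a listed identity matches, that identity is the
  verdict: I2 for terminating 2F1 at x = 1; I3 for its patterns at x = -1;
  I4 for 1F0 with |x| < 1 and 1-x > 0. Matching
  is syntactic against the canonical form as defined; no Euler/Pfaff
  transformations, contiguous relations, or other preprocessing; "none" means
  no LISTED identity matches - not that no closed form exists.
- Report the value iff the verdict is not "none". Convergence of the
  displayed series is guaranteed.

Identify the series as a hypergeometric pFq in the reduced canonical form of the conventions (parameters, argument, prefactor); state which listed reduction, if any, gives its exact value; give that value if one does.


The series (x = -3) is 2F1: upper {-11, 1/3}, lower {1/6}, prefactor -4. Verdict: terminating - the sum ends at index 11 because -11 is a negative integer; exact evaluation follows. Its exact value is -8954726111275534196/182064279215.

Structural cue: x = (-3) and the constant factors (C = -4) combine into one prefactor.
Step ratio: r(k) = (-3) * (k-11) (k+1/3) / [(k+1/6) (k+1)] - rational in k. x = (-3); t_0 = -4; negate the roots.


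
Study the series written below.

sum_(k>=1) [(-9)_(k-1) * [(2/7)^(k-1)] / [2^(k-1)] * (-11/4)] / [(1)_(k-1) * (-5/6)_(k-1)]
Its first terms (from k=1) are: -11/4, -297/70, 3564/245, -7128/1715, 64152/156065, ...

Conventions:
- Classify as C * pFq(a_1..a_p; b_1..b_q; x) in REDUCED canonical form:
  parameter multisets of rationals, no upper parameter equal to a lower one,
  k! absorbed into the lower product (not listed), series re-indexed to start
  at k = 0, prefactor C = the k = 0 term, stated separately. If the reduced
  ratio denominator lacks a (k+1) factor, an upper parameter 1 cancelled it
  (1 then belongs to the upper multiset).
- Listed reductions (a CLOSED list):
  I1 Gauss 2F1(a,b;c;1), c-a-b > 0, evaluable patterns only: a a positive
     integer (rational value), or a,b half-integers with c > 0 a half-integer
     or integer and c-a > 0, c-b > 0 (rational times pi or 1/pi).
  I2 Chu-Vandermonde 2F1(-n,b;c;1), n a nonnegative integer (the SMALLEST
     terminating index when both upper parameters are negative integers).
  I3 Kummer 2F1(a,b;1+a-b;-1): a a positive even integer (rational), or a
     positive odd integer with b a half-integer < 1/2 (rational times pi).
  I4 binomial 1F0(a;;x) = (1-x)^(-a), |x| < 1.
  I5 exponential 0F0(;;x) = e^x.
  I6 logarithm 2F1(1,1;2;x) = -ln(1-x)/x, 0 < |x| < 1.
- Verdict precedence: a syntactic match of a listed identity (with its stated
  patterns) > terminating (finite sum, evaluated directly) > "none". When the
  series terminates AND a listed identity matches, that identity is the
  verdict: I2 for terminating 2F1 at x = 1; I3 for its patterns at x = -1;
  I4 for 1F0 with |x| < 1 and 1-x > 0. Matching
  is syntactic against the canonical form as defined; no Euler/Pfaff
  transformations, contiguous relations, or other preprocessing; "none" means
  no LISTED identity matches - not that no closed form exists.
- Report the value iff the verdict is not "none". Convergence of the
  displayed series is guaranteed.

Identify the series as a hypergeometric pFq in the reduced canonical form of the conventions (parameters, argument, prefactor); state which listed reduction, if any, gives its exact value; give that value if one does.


The series (x = 1/7) is 1F1: upper {-9}, lower {-5/6}, prefactor -11/4. Verdict: terminating. With -9 upstairs the series is a 10-term polynomial sum; evaluated term by term. Hence: 6522350235546838781/1720597276857231500.

Key observation: from the first term -11/4: the two k-th powers (C = -11/4, x = 1/7) combine into one argument.
Term ratio: r(k) = (1/7) * (k-9) / [(k-5/6) (k+1)] - poly over poly, x = (1/7) from leading terms; C = -11/4 at k = 0.


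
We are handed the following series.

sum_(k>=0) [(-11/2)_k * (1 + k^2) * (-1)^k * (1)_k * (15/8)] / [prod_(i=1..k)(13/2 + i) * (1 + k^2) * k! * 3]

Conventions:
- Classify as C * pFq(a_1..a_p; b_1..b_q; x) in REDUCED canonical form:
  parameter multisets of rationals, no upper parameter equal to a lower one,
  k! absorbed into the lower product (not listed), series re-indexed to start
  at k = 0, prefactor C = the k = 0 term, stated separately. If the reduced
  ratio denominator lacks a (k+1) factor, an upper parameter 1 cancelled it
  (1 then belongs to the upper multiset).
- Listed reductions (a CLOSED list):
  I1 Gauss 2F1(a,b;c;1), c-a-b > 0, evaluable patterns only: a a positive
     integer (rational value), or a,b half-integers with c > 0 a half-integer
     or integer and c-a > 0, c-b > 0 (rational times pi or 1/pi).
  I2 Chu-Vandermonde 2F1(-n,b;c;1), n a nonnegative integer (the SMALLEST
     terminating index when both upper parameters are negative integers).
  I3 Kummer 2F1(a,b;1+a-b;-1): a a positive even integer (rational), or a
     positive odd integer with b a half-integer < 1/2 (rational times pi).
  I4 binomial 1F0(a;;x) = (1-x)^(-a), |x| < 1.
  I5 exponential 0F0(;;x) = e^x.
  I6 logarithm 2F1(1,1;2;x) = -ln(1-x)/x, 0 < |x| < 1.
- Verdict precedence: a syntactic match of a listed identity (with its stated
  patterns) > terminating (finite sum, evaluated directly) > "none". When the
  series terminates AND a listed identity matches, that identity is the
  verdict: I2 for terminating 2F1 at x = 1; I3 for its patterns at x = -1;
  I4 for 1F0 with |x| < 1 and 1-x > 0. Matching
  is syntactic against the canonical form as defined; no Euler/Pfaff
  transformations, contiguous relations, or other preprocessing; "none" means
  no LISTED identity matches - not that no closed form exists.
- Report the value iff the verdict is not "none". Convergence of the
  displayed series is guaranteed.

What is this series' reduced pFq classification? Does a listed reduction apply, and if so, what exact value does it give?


With C = 5/8: the canonical form is 2F1(-11/2, 1; 15/2; -1). Verdict (x = -1): the Kummer evaluation I3 applies (x = -1; c = 15/2 equals 1+a-b for upper {-11/2, 1}: listed pattern). Hence: (15015/32768) * pi.

Key step: with t_0 = 5/8, the constant factors (prefactor 5/8) combine into one prefactor.
Adjacent-term ratio: r(k) = (-1) * (k-11/2) (k+1) / [(k+15/2) (k+1)] - poly over poly, x = (-1) from leading terms; C = 5/8 at k = 0.


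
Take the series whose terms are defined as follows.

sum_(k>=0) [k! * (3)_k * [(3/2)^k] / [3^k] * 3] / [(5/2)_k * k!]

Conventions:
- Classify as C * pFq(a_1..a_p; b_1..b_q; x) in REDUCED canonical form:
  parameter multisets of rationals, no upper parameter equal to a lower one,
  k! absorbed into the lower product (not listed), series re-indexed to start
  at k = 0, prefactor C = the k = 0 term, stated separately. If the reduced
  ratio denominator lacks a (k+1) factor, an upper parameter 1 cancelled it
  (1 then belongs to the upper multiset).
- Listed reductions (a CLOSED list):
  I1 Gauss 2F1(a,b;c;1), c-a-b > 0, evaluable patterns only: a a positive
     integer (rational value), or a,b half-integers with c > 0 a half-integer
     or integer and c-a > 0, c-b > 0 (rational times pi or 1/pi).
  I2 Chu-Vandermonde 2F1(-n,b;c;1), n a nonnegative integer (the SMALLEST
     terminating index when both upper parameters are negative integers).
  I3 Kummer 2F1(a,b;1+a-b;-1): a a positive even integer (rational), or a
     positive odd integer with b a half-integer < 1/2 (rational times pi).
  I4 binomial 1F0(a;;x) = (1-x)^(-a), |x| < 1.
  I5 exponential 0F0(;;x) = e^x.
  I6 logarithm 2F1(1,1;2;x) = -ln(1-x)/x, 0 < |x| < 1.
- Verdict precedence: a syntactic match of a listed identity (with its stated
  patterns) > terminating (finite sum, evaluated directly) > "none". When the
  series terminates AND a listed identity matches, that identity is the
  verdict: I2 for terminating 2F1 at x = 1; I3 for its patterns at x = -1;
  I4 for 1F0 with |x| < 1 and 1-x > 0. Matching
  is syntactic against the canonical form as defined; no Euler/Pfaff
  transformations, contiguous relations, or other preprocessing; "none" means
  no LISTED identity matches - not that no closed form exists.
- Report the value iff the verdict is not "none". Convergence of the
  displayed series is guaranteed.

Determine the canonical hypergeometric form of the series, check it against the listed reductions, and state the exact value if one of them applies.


This is 3 * 2F1(1, 3; 5/2; 1/2) in reduced canonical form. Verdict: none. No listed pattern accepts 2F1(1, 3; 5/2; 1/2).

The tell: from the first term 3: the factorial ratio (prefactor 3) (k+a-1)!/(a-1)! is a rising factorial (a)_k.
Ratio: r(k) = (1/2) * (k+1) (k+3) / [(k+5/2) (k+1)] - poly over poly, x = (1/2) from leading terms; C = 3 at k = 0.


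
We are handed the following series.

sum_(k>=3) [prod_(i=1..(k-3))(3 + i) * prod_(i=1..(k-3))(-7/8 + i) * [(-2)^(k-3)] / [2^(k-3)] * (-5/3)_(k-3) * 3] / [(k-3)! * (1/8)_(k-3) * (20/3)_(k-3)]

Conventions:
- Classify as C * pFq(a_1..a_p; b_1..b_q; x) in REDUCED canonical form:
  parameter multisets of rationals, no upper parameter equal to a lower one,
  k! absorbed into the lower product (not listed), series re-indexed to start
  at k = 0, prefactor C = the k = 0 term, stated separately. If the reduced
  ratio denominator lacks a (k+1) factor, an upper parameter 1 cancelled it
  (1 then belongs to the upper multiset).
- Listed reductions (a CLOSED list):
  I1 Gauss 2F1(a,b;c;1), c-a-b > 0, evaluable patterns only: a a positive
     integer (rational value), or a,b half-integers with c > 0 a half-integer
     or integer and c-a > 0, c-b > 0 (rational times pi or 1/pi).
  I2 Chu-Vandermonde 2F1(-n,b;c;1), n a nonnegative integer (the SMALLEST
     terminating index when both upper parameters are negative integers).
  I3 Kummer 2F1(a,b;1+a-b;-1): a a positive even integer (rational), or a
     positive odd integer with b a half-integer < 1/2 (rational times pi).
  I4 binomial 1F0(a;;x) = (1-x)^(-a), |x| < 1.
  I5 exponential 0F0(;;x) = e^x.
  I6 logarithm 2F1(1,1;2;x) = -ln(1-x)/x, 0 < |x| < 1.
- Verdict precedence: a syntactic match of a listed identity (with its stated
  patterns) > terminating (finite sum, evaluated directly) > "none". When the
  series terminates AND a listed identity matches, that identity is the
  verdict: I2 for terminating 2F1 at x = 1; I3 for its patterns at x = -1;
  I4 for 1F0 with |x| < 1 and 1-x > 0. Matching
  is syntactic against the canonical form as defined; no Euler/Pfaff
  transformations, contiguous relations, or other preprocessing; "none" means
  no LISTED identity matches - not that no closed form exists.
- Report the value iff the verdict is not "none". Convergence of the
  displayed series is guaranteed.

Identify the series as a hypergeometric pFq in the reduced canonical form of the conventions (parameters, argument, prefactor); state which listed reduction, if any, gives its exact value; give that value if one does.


With C = 3: the canonical form is 2F1(-5/3, 4; 20/3; -1). Verdict: this is Kummer's theorem (I3) (x = -1; c = 20/3 equals 1+a-b for upper {-5/3, 4}: listed pattern). Hence: 119/18.

The tell: x = (-1) and the running product (C = 3, x = -1) telescopes to a rising factorial.
Ratio: r(k) = (-1) * (k-5/3) (k+4) / [(k+20/3) (k+1)] ; factor over Q: parameters, x = (-1), and C = 3.


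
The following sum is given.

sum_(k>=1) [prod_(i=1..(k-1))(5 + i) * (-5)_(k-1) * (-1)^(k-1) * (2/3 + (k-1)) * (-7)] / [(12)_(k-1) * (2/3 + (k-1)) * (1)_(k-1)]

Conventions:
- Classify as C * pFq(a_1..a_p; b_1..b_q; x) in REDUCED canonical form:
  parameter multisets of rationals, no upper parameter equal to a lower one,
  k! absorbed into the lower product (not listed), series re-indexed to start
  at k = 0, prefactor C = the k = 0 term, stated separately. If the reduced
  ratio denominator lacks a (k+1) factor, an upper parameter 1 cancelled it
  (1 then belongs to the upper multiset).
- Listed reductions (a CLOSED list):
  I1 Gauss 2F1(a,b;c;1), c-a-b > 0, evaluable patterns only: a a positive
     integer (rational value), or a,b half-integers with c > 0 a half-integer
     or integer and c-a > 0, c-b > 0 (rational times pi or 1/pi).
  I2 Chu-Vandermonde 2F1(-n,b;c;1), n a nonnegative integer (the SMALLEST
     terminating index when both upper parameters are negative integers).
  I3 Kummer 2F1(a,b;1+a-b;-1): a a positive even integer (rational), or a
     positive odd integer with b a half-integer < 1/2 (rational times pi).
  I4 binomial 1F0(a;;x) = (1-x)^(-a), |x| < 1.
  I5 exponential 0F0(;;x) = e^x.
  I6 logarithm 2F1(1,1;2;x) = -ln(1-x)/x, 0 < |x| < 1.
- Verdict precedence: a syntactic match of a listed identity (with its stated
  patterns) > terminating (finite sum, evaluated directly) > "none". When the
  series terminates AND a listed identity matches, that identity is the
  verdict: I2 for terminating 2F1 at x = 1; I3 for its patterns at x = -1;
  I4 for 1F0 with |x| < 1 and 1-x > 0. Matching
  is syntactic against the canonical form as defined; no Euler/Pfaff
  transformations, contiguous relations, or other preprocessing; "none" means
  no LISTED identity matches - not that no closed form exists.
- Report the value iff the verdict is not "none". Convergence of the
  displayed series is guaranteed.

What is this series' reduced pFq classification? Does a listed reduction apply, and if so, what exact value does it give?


Canonical form: C = -7 times 2F1 with upper {-5, 6}, lower {12}, x = -1. Verdict (x = -1): Kummer (I3) applies (x = -1; c = 12 equals 1+a-b for upper {-5, 6}: listed pattern). Its exact value is -231/4.

Key observation: from the first term -7: (1)_k (prefactor -7) is k! itself.
Consecutive-term ratio: r(k) = (-1) * (k-5) (k+6) / [(k+12) (k+1)] ; factor over Q: parameters, x = (-1), and C = -7.


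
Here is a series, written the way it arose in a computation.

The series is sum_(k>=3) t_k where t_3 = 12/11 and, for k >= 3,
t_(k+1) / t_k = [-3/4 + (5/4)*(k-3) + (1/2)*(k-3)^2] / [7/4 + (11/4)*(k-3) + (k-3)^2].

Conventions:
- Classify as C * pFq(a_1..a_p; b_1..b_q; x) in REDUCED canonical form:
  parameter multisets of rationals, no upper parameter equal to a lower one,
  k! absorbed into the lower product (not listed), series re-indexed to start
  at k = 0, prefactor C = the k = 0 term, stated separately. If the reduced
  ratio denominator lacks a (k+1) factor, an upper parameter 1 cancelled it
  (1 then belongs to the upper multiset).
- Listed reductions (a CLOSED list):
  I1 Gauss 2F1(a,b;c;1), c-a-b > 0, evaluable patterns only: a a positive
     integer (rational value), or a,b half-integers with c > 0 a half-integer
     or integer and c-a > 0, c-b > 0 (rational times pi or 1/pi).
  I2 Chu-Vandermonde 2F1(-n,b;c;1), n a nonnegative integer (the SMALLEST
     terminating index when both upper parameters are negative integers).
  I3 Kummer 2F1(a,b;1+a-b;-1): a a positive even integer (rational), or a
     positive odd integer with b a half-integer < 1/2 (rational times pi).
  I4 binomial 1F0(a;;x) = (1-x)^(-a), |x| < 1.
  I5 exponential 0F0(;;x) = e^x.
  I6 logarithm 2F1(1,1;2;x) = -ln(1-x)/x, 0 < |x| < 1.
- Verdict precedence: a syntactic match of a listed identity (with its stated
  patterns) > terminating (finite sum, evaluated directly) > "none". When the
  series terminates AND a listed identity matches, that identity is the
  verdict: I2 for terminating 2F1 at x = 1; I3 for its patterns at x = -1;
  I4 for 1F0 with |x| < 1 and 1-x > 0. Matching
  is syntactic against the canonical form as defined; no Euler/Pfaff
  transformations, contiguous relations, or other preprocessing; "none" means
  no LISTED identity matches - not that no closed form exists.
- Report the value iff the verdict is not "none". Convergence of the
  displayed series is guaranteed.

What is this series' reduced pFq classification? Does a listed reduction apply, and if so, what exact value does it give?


Structural cue: t_0 = 12/11 here, and factor the ratio over Q (prefactor 12/11): negated roots = parameters.
Step ratio: r(k) = (1/2) * (k-1/2) (k+3) / [(k+7/4) (k+1)] - rational in k. x = (1/2); t_0 = 12/11; negate the roots.

Prefactor 12/11, argument 1/2: 2F1 with upper {-1/2, 3} over lower {7/4}. Verdict: no listed reduction: x = 1/2 and upper {-1/2, 3} fail every I1-I6 pattern.


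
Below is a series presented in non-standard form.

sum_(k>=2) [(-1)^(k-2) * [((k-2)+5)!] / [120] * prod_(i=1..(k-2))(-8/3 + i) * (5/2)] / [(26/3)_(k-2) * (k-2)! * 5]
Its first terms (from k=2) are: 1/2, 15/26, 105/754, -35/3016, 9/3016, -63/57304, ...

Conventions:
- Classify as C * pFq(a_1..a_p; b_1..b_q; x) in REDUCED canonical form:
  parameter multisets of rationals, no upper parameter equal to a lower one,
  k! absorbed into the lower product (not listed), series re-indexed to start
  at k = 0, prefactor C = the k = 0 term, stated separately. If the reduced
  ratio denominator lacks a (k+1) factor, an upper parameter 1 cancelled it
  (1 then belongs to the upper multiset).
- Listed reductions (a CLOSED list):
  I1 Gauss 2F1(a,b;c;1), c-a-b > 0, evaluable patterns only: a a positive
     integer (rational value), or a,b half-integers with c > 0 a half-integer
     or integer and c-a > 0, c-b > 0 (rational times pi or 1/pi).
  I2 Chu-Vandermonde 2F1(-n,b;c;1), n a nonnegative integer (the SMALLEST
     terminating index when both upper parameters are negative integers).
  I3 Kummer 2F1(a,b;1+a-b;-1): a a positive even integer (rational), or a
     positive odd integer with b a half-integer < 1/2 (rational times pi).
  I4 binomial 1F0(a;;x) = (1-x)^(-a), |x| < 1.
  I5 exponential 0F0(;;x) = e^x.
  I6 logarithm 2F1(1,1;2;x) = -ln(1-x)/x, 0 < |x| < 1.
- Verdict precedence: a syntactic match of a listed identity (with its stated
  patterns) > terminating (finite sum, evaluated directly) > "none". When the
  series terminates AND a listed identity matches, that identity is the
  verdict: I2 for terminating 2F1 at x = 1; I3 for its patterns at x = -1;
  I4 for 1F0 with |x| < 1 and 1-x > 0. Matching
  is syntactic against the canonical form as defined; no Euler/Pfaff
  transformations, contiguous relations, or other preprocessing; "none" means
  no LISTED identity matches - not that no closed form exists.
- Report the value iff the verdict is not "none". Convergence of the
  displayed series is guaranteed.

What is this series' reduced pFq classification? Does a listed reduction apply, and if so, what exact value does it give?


The series (x = -1) is 2F1: upper {-5/3, 6}, lower {26/3}, prefactor 1/2. Verdict: the Kummer evaluation I3 matches (x = -1; c = 26/3 equals 1+a-b for upper {-5/3, 6}: listed pattern). Its exact value is 391/324.

Key observation: with t_0 = 1/2, the running product (C = 1/2, x = -1) telescopes to a rising factorial.
Adjacent-term ratio: r(k) = (-1) * (k-5/3) (k+6) / [(k+26/3) (k+1)] - rational in k. x = (-1); t_0 = 1/2; negate the roots.


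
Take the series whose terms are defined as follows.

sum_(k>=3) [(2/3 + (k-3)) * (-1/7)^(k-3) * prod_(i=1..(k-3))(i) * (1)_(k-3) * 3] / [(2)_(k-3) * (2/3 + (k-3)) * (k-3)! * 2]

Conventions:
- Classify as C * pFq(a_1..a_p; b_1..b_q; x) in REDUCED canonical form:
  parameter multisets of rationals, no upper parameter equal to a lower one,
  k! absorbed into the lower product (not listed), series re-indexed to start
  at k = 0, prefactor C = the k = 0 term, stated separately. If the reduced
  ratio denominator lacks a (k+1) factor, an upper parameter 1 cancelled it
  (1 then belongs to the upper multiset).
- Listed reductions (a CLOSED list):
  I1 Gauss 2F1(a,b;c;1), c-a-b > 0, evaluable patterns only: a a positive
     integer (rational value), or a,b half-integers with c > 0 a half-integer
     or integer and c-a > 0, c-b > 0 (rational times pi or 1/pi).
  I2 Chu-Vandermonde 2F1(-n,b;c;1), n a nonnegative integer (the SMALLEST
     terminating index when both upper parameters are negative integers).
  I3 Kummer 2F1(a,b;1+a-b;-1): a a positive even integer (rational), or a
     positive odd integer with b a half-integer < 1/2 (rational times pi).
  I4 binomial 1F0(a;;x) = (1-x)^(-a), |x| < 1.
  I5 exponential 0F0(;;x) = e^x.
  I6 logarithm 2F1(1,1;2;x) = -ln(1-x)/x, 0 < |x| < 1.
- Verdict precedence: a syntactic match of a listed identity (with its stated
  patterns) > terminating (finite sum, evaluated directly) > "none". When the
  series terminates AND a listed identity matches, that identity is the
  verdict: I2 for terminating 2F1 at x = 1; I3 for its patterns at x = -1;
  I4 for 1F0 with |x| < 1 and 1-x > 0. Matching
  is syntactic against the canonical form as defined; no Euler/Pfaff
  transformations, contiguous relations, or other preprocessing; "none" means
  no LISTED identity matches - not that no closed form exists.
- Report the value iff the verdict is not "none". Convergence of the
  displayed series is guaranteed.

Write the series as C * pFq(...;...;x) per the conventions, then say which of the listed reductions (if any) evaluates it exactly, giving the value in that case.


Classification (C = 3/2): 2F1 with upper {1, 1}, lower {2}, argument x = -1/7. Verdict (x = -1/7): the logarithmic series (I6) applies (the logarithm: parameters (1,1;2), x = -1/7). Its exact value is (21/2) * ln(8/7).

The tell: t_0 = 3/2 here, and the running product (C = 3/2, x = -1/7) telescopes to a rising factorial.
Consecutive-term ratio: r(k) = (-1/7) * (k+1) (k+1) / [(k+2) (k+1)] - poly over poly, x = (-1/7) from leading terms; C = 3/2 at k = 0.


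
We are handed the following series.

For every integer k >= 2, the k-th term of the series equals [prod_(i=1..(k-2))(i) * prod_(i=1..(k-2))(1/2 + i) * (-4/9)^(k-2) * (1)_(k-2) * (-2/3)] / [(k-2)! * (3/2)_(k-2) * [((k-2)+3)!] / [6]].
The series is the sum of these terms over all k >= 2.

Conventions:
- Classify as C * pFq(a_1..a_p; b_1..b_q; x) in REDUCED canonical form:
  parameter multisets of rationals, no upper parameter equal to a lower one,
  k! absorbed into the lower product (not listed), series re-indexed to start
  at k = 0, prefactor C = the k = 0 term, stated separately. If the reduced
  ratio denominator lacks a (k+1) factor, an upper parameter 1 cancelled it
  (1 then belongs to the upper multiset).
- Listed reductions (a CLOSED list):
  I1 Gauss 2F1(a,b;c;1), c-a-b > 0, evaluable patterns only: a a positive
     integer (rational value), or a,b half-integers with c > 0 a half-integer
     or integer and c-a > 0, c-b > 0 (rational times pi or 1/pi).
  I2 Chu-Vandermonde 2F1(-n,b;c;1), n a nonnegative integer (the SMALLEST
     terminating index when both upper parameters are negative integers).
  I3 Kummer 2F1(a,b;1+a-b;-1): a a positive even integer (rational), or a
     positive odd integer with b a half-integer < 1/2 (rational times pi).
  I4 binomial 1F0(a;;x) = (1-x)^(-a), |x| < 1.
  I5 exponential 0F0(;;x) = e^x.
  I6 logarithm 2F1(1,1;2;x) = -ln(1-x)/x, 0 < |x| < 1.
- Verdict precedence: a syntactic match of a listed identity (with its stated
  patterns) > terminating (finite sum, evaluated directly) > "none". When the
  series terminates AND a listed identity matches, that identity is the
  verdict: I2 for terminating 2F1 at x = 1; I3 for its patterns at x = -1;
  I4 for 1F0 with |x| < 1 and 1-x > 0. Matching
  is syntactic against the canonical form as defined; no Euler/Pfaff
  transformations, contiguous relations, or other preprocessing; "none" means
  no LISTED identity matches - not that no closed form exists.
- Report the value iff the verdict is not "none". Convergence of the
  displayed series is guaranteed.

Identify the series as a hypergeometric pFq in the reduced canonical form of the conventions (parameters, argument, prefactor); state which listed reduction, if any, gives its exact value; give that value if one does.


This is -2/3 * 2F1(1, 1; 4; -4/9) in reduced canonical form. Verdict: none. No listed pattern accepts 2F1(1, 1; 4; -4/9).

Key step: from the first term -2/3: the running product (C = -2/3) telescopes to a rising factorial.
Adjacent-term ratio: r(k) = (-4/9) * (k+1) (k+1) / [(k+4) (k+1)] - rational; roots negated = parameters, x = (-4/9), C = -2/3.


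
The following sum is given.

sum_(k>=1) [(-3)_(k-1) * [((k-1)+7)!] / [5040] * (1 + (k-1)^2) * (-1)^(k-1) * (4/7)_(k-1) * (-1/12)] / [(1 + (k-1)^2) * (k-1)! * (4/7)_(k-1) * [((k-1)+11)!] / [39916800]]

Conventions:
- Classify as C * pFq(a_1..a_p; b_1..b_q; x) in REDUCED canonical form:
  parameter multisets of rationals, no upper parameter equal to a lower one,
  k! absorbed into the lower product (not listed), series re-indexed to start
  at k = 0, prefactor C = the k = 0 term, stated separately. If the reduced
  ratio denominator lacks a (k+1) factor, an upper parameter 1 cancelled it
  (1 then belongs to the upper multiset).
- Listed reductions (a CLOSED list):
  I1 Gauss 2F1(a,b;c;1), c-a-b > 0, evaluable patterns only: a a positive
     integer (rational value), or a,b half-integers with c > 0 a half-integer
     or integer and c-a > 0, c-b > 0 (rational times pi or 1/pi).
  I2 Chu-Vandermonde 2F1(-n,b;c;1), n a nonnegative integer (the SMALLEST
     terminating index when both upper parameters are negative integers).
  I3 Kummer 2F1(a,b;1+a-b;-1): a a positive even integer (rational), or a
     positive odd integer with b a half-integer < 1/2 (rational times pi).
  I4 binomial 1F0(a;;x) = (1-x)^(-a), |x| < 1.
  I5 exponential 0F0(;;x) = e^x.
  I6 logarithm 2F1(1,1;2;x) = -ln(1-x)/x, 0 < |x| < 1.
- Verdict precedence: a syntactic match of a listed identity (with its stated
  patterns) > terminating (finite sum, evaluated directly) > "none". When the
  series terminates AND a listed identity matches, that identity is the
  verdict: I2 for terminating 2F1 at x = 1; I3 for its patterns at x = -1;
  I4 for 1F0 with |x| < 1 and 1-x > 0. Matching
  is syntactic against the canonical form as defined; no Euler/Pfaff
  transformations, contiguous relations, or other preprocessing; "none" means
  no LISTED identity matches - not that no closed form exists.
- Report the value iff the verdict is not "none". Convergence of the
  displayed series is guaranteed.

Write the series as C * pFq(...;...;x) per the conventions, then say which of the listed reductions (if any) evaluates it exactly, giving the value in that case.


The series (x = -1) is 2F1: upper {-3, 8}, lower {12}, prefactor -1/12. Verdict (x = -1): Kummer's theorem (I3) applies (x = -1; c = 12 equals 1+a-b for upper {-3, 8}: listed pattern). Exact value: -11/28.

The tell: t_0 = -1/12 here, and the denominator's factorial ratio (C = -1/12, x = -1) is a lower Pochhammer.
Ratio: r(k) = (-1) * (k-3) (k+8) / [(k+12) (k+1)] - rational in k. x = (-1); t_0 = -1/12; negate the roots.


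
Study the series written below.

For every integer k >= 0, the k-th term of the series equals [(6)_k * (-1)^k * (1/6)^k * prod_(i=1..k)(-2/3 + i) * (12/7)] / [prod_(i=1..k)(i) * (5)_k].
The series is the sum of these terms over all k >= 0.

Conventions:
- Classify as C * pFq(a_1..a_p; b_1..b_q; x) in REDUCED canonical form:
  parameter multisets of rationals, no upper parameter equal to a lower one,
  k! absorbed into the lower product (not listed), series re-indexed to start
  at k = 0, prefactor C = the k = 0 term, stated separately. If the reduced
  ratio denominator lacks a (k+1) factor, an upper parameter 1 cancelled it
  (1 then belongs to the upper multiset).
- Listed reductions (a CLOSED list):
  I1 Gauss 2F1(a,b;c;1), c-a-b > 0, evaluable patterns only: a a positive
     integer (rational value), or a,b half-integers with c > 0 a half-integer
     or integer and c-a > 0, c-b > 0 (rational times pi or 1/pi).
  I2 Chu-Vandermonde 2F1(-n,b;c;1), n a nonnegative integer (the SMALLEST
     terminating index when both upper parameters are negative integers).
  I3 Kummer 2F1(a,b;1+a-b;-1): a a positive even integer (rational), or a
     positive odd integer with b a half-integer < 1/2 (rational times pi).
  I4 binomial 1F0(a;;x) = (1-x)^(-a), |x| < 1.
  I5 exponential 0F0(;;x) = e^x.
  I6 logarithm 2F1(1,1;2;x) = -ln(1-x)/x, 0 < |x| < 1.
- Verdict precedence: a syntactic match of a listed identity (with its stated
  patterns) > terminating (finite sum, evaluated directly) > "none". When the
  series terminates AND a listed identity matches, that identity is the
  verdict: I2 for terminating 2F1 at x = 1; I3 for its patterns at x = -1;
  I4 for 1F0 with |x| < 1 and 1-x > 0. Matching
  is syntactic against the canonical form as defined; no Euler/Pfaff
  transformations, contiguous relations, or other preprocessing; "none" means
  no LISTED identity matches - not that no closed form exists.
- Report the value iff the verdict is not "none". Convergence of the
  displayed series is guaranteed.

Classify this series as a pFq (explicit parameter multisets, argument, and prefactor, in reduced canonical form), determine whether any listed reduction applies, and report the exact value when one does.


The series (x = -1/6) is 2F1: upper {1/3, 6}, lower {5}, prefactor 12/7. Verdict: none. Every listed pattern misses the 2F1 form at -1/6, upper {1/3, 6}.

The tell: x = (-1/6) and the product of the first k integers (C = 12/7) is k!.
Term ratio: r(k) = (-1/6) * (k+1/3) (k+6) / [(k+5) (k+1)] - poly over poly, x = (-1/6) from leading terms; C = 12/7 at k = 0.


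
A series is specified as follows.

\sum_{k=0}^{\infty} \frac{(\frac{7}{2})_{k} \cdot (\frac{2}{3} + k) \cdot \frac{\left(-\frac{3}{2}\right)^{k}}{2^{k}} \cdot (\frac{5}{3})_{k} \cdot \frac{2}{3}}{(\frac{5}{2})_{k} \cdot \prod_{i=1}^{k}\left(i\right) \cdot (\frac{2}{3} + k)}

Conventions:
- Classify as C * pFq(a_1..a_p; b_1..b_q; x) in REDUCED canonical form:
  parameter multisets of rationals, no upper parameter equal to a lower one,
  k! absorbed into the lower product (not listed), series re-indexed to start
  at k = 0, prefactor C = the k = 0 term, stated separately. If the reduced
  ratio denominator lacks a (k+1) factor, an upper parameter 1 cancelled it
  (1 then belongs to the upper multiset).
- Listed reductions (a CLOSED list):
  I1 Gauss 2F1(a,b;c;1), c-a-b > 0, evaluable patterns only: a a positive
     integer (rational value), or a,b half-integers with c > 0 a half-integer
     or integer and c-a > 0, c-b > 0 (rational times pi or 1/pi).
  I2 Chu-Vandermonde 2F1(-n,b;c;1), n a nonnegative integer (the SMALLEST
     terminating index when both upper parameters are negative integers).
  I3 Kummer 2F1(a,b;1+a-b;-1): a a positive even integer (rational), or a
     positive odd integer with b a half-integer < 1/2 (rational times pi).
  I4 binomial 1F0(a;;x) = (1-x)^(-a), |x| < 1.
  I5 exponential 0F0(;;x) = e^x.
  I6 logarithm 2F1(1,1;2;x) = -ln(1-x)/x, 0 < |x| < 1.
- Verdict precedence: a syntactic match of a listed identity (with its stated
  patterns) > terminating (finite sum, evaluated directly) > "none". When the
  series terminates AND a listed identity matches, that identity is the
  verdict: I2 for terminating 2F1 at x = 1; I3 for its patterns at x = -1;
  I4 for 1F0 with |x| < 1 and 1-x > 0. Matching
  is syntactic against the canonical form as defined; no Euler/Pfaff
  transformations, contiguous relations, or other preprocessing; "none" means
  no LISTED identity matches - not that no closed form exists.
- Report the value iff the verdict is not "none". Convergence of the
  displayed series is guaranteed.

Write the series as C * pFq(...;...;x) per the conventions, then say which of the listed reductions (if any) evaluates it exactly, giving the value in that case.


Classification (C = \frac{2}{3}): 2F1 with upper {\frac{5}{3}, \frac{7}{2}}, lower {\frac{5}{2}}, argument x = -\frac{3}{4}. Verdict: no listed reduction: x = -\frac{3}{4} and upper {\frac{5}{3}, \frac{7}{2}} fail every I1-I6 pattern.

Key observation: t_0 being \frac{2}{3}, the factor k + 2/3 cancels (top and bottom), leaving prefactor 2/3.
Ratio: r(k) = -\frac{3}{4} * (k+\frac{5}{3}) (k+\frac{7}{2}) / [(k+\frac{5}{2}) (k+1)] - rational in k, leading ratio -\frac{3}{4}; with t_0 = \frac{2}{3}, classification follows.
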